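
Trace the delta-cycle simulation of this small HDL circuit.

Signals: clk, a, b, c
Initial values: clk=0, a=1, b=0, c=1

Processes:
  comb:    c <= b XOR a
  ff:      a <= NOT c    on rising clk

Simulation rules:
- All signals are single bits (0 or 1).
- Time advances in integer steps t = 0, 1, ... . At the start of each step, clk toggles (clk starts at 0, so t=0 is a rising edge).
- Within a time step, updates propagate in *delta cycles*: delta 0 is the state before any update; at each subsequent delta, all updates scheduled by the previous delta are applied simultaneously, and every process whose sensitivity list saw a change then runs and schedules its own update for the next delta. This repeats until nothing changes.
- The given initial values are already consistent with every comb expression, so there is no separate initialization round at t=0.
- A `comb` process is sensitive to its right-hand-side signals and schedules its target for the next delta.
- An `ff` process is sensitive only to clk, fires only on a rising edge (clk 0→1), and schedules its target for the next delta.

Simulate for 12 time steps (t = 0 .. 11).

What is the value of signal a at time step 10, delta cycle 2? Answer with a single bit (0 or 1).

1

t=0 Δ0: clk=0 b=0 c=1 a=1
  Δ1: clk:0→1
  Δ2: a:1→0
  Δ3: c:1→0
  (3Δ to stable)
t=1 Δ0: clk=1 b=0 c=0 a=0
  Δ1: clk:1→0
  (1Δ to stable)
t=2 Δ0: clk=0 b=0 c=0 a=0
  Δ1: clk:0→1
  Δ2: a:0→1
  Δ3: c:0→1
  (3Δ to stable)
t=3 Δ0: clk=1 b=0 c=1 a=1
  Δ1: clk:1→0
  (1Δ to stable)
t=4 Δ0: clk=0 b=0 c=1 a=1
  Δ1: clk:0→1
  Δ2: a:1→0
  Δ3: c:1→0
  (3Δ to stable)
t=5 Δ0: clk=1 b=0 c=0 a=0
  Δ1: clk:1→0
  (1Δ to stable)
t=6 Δ0: clk=0 b=0 c=0 a=0
  Δ1: clk:0→1
  Δ2: a:0→1
  Δ3: c:0→1
  (3Δ to stable)
t=7 Δ0: clk=1 b=0 c=1 a=1
  Δ1: clk:1→0
  (1Δ to stable)
t=8 Δ0: clk=0 b=0 c=1 a=1
  Δ1: clk:0→1
  Δ2: a:1→0
  Δ3: c:1→0
  (3Δ to stable)
t=9 Δ0: clk=1 b=0 c=0 a=0
  Δ1: clk:1→0
  (1Δ to stable)
t=10 Δ0: clk=0 b=0 c=0 a=0
  Δ1: clk:0→1
  Δ2: a:0→1
  Δ3: c:0→1
  (3Δ to stable)
t=11 Δ0: clk=1 b=0 c=1 a=1
  Δ1: clk:1→0
  (1Δ to stable)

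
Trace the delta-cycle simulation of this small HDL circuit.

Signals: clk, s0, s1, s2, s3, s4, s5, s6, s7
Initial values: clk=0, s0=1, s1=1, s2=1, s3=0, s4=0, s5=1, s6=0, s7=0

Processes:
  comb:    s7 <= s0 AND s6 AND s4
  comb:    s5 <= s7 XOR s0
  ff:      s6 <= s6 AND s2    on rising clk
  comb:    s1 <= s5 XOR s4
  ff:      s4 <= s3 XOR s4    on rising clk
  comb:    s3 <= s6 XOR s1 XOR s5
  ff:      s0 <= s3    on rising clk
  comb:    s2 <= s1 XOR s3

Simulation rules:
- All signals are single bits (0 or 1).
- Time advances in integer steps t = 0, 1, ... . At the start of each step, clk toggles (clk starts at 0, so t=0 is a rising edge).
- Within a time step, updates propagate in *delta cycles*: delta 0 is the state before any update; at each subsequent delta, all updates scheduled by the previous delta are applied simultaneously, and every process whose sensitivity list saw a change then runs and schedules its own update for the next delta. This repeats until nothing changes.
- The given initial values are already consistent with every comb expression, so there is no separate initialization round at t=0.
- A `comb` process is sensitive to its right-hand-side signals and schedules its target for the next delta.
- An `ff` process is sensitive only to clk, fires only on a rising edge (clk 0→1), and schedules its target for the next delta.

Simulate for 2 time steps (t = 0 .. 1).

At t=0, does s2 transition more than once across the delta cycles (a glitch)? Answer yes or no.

t0.Δ0 s6=0 s3=0 s7=0 s1=1 s0=1 s2=1 s4=0 s5=1 clk=0
t0.Δ1 s6=0 s3=0 s7=0 s1=1 s0=1 s2=1 s4=0 s5=1 clk=1
t0.Δ2 s6=0 s3=0 s7=0 s1=1 s0=0 s2=1 s4=0 s5=1 clk=1
t0.Δ3 s6=0 s3=0 s7=0 s1=1 s0=0 s2=1 s4=0 s5=0 clk=1
t0.Δ4 s6=0 s3=1 s7=0 s1=0 s0=0 s2=1 s4=0 s5=0 clk=1
t0.Δ5 s6=0 s3=0 s7=0 s1=0 s0=0 s2=1 s4=0 s5=0 clk=1
t0.Δ6 s6=0 s3=0 s7=0 s1=0 s0=0 s2=0 s4=0 s5=0 clk=1
t1.Δ0 s6=0 s3=0 s7=0 s1=0 s0=0 s2=0 s4=0 s5=0 clk=1
t1.Δ1 s6=0 s3=0 s7=0 s1=0 s0=0 s2=0 s4=0 s5=0 clk=0

no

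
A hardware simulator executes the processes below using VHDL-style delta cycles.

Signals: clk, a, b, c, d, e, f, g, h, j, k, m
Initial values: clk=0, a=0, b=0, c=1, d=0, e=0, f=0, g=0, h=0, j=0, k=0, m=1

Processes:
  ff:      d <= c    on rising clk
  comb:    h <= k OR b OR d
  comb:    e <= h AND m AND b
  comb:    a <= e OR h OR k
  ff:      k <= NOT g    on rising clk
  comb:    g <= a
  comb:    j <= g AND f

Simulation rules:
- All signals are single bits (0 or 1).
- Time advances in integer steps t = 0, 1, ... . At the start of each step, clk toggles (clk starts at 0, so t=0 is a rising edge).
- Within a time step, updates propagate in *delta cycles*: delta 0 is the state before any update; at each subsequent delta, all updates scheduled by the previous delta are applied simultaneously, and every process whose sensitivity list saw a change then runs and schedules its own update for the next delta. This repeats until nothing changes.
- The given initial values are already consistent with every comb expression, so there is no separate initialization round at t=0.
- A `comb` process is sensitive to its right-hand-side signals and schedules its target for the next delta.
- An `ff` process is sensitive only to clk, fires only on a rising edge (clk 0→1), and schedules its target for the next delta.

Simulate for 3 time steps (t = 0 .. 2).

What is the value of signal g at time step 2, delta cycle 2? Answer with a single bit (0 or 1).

1

[bits: a,clk,e,g,j,b,f,h,d,m,k,c]
t=0: Δ0=000000000101 Δ1=010000000101 Δ2=010000001111 Δ3=110000011111 Δ4=110100011111 | 4Δ
t=1: Δ0=110100011111 Δ1=100100011111 | 1Δ
t=2: Δ0=100100011111 Δ1=110100011111 Δ2=110100011101 | 2Δ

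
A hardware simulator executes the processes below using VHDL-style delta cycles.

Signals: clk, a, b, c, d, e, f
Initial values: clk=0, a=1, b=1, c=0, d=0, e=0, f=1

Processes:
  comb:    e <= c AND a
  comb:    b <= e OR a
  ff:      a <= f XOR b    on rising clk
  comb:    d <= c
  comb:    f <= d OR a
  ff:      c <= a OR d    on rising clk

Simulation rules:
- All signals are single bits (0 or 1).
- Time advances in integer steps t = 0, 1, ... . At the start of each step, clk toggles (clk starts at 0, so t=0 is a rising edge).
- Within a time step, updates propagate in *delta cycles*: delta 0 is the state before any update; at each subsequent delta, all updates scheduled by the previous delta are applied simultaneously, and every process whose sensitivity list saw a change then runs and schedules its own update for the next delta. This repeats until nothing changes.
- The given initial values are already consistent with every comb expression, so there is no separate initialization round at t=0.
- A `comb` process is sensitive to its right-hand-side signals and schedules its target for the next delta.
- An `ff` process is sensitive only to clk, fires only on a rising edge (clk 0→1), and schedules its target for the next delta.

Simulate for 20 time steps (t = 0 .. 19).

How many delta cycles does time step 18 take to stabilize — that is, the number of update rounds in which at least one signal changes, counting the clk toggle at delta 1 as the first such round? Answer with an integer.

3

t0.Δ0 e=0 clk=0 a=1 d=0 b=1 c=0 f=1
t0.Δ1 e=0 clk=1 a=1 d=0 b=1 c=0 f=1
t0.Δ2 e=0 clk=1 a=0 d=0 b=1 c=1 f=1
t0.Δ3 e=0 clk=1 a=0 d=1 b=0 c=1 f=0
t0.Δ4 e=0 clk=1 a=0 d=1 b=0 c=1 f=1
t1.Δ0 e=0 clk=1 a=0 d=1 b=0 c=1 f=1
t1.Δ1 e=0 clk=0 a=0 d=1 b=0 c=1 f=1
t2.Δ0 e=0 clk=0 a=0 d=1 b=0 c=1 f=1
t2.Δ1 e=0 clk=1 a=0 d=1 b=0 c=1 f=1
t2.Δ2 e=0 clk=1 a=1 d=1 b=0 c=1 f=1
t2.Δ3 e=1 clk=1 a=1 d=1 b=1 c=1 f=1
t3.Δ0 e=1 clk=1 a=1 d=1 b=1 c=1 f=1
t3.Δ1 e=1 clk=0 a=1 d=1 b=1 c=1 f=1
t4.Δ0 e=1 clk=0 a=1 d=1 b=1 c=1 f=1
t4.Δ1 e=1 clk=1 a=1 d=1 b=1 c=1 f=1
t4.Δ2 e=1 clk=1 a=0 d=1 b=1 c=1 f=1
t4.Δ3 e=0 clk=1 a=0 d=1 b=1 c=1 f=1
t4.Δ4 e=0 clk=1 a=0 d=1 b=0 c=1 f=1
t5.Δ0 e=0 clk=1 a=0 d=1 b=0 c=1 f=1
t5.Δ1 e=0 clk=0 a=0 d=1 b=0 c=1 f=1
t6.Δ0 e=0 clk=0 a=0 d=1 b=0 c=1 f=1
t6.Δ1 e=0 clk=1 a=0 d=1 b=0 c=1 f=1
t6.Δ2 e=0 clk=1 a=1 d=1 b=0 c=1 f=1
t6.Δ3 e=1 clk=1 a=1 d=1 b=1 c=1 f=1
t7.Δ0 e=1 clk=1 a=1 d=1 b=1 c=1 f=1
t7.Δ1 e=1 clk=0 a=1 d=1 b=1 c=1 f=1
t8.Δ0 e=1 clk=0 a=1 d=1 b=1 c=1 f=1
t8.Δ1 e=1 clk=1 a=1 d=1 b=1 c=1 f=1
t8.Δ2 e=1 clk=1 a=0 d=1 b=1 c=1 f=1
t8.Δ3 e=0 clk=1 a=0 d=1 b=1 c=1 f=1
t8.Δ4 e=0 clk=1 a=0 d=1 b=0 c=1 f=1
t9.Δ0 e=0 clk=1 a=0 d=1 b=0 c=1 f=1
t9.Δ1 e=0 clk=0 a=0 d=1 b=0 c=1 f=1
t10.Δ0 e=0 clk=0 a=0 d=1 b=0 c=1 f=1
t10.Δ1 e=0 clk=1 a=0 d=1 b=0 c=1 f=1
t10.Δ2 e=0 clk=1 a=1 d=1 b=0 c=1 f=1
t10.Δ3 e=1 clk=1 a=1 d=1 b=1 c=1 f=1
t11.Δ0 e=1 clk=1 a=1 d=1 b=1 c=1 f=1
t11.Δ1 e=1 clk=0 a=1 d=1 b=1 c=1 f=1
t12.Δ0 e=1 clk=0 a=1 d=1 b=1 c=1 f=1
t12.Δ1 e=1 clk=1 a=1 d=1 b=1 c=1 f=1
t12.Δ2 e=1 clk=1 a=0 d=1 b=1 c=1 f=1
t12.Δ3 e=0 clk=1 a=0 d=1 b=1 c=1 f=1
t12.Δ4 e=0 clk=1 a=0 d=1 b=0 c=1 f=1
t13.Δ0 e=0 clk=1 a=0 d=1 b=0 c=1 f=1
t13.Δ1 e=0 clk=0 a=0 d=1 b=0 c=1 f=1
t14.Δ0 e=0 clk=0 a=0 d=1 b=0 c=1 f=1
t14.Δ1 e=0 clk=1 a=0 d=1 b=0 c=1 f=1
t14.Δ2 e=0 clk=1 a=1 d=1 b=0 c=1 f=1
t14.Δ3 e=1 clk=1 a=1 d=1 b=1 c=1 f=1
t15.Δ0 e=1 clk=1 a=1 d=1 b=1 c=1 f=1
t15.Δ1 e=1 clk=0 a=1 d=1 b=1 c=1 f=1
t16.Δ0 e=1 clk=0 a=1 d=1 b=1 c=1 f=1
t16.Δ1 e=1 clk=1 a=1 d=1 b=1 c=1 f=1
t16.Δ2 e=1 clk=1 a=0 d=1 b=1 c=1 f=1
t16.Δ3 e=0 clk=1 a=0 d=1 b=1 c=1 f=1
t16.Δ4 e=0 clk=1 a=0 d=1 b=0 c=1 f=1
t17.Δ0 e=0 clk=1 a=0 d=1 b=0 c=1 f=1
t17.Δ1 e=0 clk=0 a=0 d=1 b=0 c=1 f=1
t18.Δ0 e=0 clk=0 a=0 d=1 b=0 c=1 f=1
t18.Δ1 e=0 clk=1 a=0 d=1 b=0 c=1 f=1
t18.Δ2 e=0 clk=1 a=1 d=1 b=0 c=1 f=1
t18.Δ3 e=1 clk=1 a=1 d=1 b=1 c=1 f=1
t19.Δ0 e=1 clk=1 a=1 d=1 b=1 c=1 f=1
t19.Δ1 e=1 clk=0 a=1 d=1 b=1 c=1 f=1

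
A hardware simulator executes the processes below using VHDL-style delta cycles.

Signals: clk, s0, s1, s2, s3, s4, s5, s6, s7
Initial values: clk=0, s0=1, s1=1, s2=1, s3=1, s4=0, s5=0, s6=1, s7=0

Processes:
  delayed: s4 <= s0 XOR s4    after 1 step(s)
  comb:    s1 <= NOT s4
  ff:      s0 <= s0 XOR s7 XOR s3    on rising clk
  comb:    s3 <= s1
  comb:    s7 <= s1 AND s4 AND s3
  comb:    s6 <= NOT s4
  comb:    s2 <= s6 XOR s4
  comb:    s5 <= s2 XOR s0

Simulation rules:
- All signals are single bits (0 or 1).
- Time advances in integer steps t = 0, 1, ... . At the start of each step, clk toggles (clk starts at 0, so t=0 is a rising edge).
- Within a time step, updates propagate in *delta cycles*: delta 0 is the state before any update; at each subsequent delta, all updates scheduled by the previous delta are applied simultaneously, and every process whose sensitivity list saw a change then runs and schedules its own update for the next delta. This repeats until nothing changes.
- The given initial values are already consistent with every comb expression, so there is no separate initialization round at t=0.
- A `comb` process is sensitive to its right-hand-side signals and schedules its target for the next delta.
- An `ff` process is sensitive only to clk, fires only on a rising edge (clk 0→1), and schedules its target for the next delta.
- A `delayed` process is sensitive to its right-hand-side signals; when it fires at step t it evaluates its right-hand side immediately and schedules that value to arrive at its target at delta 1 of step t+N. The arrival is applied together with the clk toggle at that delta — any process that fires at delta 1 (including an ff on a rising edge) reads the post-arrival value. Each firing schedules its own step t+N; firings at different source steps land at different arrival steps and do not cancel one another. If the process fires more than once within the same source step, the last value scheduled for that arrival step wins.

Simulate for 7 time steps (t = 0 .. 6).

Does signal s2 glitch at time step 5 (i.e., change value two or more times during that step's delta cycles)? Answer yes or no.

yes

t0.Δ0 s5=0 s2=1 clk=0 s1=1 s0=1 s4=0 s7=0 s3=1 s6=1
t0.Δ1 s5=0 s2=1 clk=1 s1=1 s0=1 s4=0 s7=0 s3=1 s6=1
t0.Δ2 s5=0 s2=1 clk=1 s1=1 s0=0 s4=0 s7=0 s3=1 s6=1
t0.Δ3 s5=1 s2=1 clk=1 s1=1 s0=0 s4=0 s7=0 s3=1 s6=1
t1.Δ0 s5=1 s2=1 clk=1 s1=1 s0=0 s4=0 s7=0 s3=1 s6=1
t1.Δ1 s5=1 s2=1 clk=0 s1=1 s0=0 s4=0 s7=0 s3=1 s6=1
t2.Δ0 s5=1 s2=1 clk=0 s1=1 s0=0 s4=0 s7=0 s3=1 s6=1
t2.Δ1 s5=1 s2=1 clk=1 s1=1 s0=0 s4=0 s7=0 s3=1 s6=1
t2.Δ2 s5=1 s2=1 clk=1 s1=1 s0=1 s4=0 s7=0 s3=1 s6=1
t2.Δ3 s5=0 s2=1 clk=1 s1=1 s0=1 s4=0 s7=0 s3=1 s6=1
t3.Δ0 s5=0 s2=1 clk=1 s1=1 s0=1 s4=0 s7=0 s3=1 s6=1
t3.Δ1 s5=0 s2=1 clk=0 s1=1 s0=1 s4=1 s7=0 s3=1 s6=1
t3.Δ2 s5=0 s2=0 clk=0 s1=0 s0=1 s4=1 s7=1 s3=1 s6=0
t3.Δ3 s5=1 s2=1 clk=0 s1=0 s0=1 s4=1 s7=0 s3=0 s6=0
t3.Δ4 s5=0 s2=1 clk=0 s1=0 s0=1 s4=1 s7=0 s3=0 s6=0
t4.Δ0 s5=0 s2=1 clk=0 s1=0 s0=1 s4=1 s7=0 s3=0 s6=0
t4.Δ1 s5=0 s2=1 clk=1 s1=0 s0=1 s4=0 s7=0 s3=0 s6=0
t4.Δ2 s5=0 s2=0 clk=1 s1=1 s0=1 s4=0 s7=0 s3=0 s6=1
t4.Δ3 s5=1 s2=1 clk=1 s1=1 s0=1 s4=0 s7=0 s3=1 s6=1
t4.Δ4 s5=0 s2=1 clk=1 s1=1 s0=1 s4=0 s7=0 s3=1 s6=1
t5.Δ0 s5=0 s2=1 clk=1 s1=1 s0=1 s4=0 s7=0 s3=1 s6=1
t5.Δ1 s5=0 s2=1 clk=0 s1=1 s0=1 s4=1 s7=0 s3=1 s6=1
t5.Δ2 s5=0 s2=0 clk=0 s1=0 s0=1 s4=1 s7=1 s3=1 s6=0
t5.Δ3 s5=1 s2=1 clk=0 s1=0 s0=1 s4=1 s7=0 s3=0 s6=0
t5.Δ4 s5=0 s2=1 clk=0 s1=0 s0=1 s4=1 s7=0 s3=0 s6=0
t6.Δ0 s5=0 s2=1 clk=0 s1=0 s0=1 s4=1 s7=0 s3=0 s6=0
t6.Δ1 s5=0 s2=1 clk=1 s1=0 s0=1 s4=0 s7=0 s3=0 s6=0
t6.Δ2 s5=0 s2=0 clk=1 s1=1 s0=1 s4=0 s7=0 s3=0 s6=1
t6.Δ3 s5=1 s2=1 clk=1 s1=1 s0=1 s4=0 s7=0 s3=1 s6=1
t6.Δ4 s5=0 s2=1 clk=1 s1=1 s0=1 s4=0 s7=0 s3=1 s6=1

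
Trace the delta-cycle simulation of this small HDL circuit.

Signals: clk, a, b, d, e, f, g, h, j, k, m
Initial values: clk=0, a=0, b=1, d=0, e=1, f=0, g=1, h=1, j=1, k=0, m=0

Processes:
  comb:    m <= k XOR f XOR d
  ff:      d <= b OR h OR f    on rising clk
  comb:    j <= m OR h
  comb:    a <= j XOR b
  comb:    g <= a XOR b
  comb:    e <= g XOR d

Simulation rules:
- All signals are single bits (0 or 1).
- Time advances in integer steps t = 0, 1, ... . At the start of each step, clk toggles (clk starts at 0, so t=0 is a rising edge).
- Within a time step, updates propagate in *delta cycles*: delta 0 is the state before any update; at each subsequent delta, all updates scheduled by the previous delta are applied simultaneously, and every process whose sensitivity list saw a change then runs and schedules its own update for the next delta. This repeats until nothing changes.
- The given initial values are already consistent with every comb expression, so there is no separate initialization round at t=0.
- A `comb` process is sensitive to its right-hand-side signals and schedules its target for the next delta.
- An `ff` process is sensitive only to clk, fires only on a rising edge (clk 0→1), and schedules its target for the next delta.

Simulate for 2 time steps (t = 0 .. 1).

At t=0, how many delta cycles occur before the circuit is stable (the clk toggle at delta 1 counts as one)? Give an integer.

t=0 Δ0: e=1 m=0 k=0 f=0 b=1 j=1 d=0 a=0 g=1 clk=0 h=1
  Δ1: clk:0→1
  Δ2: d:0→1
  Δ3: e:1→0, m:0→1
  (3Δ to stable)
t=1 Δ0: e=0 m=1 k=0 f=0 b=1 j=1 d=1 a=0 g=1 clk=1 h=1
  Δ1: clk:1→0
  (1Δ to stable)

3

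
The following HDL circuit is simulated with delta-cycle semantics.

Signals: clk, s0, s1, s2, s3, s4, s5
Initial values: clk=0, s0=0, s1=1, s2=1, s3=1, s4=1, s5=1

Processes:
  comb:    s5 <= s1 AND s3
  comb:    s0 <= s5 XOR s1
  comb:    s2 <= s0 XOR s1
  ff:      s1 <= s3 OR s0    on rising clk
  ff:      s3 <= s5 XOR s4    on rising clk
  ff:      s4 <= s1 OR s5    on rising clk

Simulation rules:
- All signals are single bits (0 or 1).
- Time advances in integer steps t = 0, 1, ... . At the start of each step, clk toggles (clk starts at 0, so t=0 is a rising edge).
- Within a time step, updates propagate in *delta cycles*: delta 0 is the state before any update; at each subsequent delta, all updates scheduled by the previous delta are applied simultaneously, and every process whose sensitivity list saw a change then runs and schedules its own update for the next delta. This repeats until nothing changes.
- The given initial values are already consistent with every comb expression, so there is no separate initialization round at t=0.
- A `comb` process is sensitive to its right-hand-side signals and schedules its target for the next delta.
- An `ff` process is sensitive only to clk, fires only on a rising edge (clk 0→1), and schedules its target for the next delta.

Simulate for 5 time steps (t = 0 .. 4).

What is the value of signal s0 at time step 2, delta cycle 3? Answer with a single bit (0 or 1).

1

t=0 Δ0: s1=1 clk=0 s0=0 s2=1 s3=1 s5=1 s4=1
  Δ1: clk:0→1
  Δ2: s3:1→0
  Δ3: s5:1→0
  Δ4: s0:0→1
  Δ5: s2:1→0
  (5Δ to stable)
t=1 Δ0: s1=1 clk=1 s0=1 s2=0 s3=0 s5=0 s4=1
  Δ1: clk:1→0
  (1Δ to stable)
t=2 Δ0: s1=1 clk=0 s0=1 s2=0 s3=0 s5=0 s4=1
  Δ1: clk:0→1
  Δ2: s3:0→1
  Δ3: s5:0→1
  Δ4: s0:1→0
  Δ5: s2:0→1
  (5Δ to stable)
t=3 Δ0: s1=1 clk=1 s0=0 s2=1 s3=1 s5=1 s4=1
  Δ1: clk:1→0
  (1Δ to stable)
t=4 Δ0: s1=1 clk=0 s0=0 s2=1 s3=1 s5=1 s4=1
  Δ1: clk:0→1
  Δ2: s3:1→0
  Δ3: s5:1→0
  Δ4: s0:0→1
  Δ5: s2:1→0
  (5Δ to stable)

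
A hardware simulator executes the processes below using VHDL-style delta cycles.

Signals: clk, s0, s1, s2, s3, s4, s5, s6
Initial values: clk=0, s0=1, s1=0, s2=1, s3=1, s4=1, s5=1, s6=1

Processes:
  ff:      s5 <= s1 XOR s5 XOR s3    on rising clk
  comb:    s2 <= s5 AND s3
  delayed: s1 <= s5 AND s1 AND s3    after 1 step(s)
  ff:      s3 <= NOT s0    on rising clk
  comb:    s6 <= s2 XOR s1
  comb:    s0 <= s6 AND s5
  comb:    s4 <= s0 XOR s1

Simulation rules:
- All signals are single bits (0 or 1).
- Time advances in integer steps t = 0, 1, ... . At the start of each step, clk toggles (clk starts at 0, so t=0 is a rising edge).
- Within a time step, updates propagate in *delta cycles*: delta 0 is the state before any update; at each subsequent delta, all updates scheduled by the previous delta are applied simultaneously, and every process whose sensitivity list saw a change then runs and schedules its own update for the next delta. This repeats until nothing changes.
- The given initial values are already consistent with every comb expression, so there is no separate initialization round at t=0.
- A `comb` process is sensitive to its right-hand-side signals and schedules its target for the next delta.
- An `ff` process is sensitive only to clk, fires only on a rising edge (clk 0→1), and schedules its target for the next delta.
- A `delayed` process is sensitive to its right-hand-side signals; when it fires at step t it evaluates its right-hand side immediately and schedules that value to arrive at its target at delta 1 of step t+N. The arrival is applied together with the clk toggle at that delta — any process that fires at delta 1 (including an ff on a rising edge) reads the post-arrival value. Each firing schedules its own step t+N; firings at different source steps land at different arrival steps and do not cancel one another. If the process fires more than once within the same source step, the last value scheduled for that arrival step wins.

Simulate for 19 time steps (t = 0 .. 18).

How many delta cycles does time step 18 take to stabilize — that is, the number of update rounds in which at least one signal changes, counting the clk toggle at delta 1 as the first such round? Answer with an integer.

4

t=0 Δ0: clk=0 s6=1 s5=1 s1=0 s3=1 s0=1 s4=1 s2=1
  Δ1: clk:0→1
  Δ2: s5:1→0, s3:1→0
  Δ3: s0:1→0, s2:1→0
  Δ4: s6:1→0, s4:1→0
  (4Δ to stable)
t=1 Δ0: clk=1 s6=0 s5=0 s1=0 s3=0 s0=0 s4=0 s2=0
  Δ1: clk:1→0
  (1Δ to stable)
t=2 Δ0: clk=0 s6=0 s5=0 s1=0 s3=0 s0=0 s4=0 s2=0
  Δ1: clk:0→1
  Δ2: s3:0→1
  (2Δ to stable)
t=3 Δ0: clk=1 s6=0 s5=0 s1=0 s3=1 s0=0 s4=0 s2=0
  Δ1: clk:1→0
  (1Δ to stable)
t=4 Δ0: clk=0 s6=0 s5=0 s1=0 s3=1 s0=0 s4=0 s2=0
  Δ1: clk:0→1
  Δ2: s5:0→1
  Δ3: s2:0→1
  Δ4: s6:0→1
  Δ5: s0:0→1
  Δ6: s4:0→1
  (6Δ to stable)
t=5 Δ0: clk=1 s6=1 s5=1 s1=0 s3=1 s0=1 s4=1 s2=1
  Δ1: clk:1→0
  (1Δ to stable)
t=6 Δ0: clk=0 s6=1 s5=1 s1=0 s3=1 s0=1 s4=1 s2=1
  Δ1: clk:0→1
  Δ2: s5:1→0, s3:1→0
  Δ3: s0:1→0, s2:1→0
  Δ4: s6:1→0, s4:1→0
  (4Δ to stable)
t=7 Δ0: clk=1 s6=0 s5=0 s1=0 s3=0 s0=0 s4=0 s2=0
  Δ1: clk:1→0
  (1Δ to stable)
t=8 Δ0: clk=0 s6=0 s5=0 s1=0 s3=0 s0=0 s4=0 s2=0
  Δ1: clk:0→1
  Δ2: s3:0→1
  (2Δ to stable)
t=9 Δ0: clk=1 s6=0 s5=0 s1=0 s3=1 s0=0 s4=0 s2=0
  Δ1: clk:1→0
  (1Δ to stable)
t=10 Δ0: clk=0 s6=0 s5=0 s1=0 s3=1 s0=0 s4=0 s2=0
  Δ1: clk:0→1
  Δ2: s5:0→1
  Δ3: s2:0→1
  Δ4: s6:0→1
  Δ5: s0:0→1
  Δ6: s4:0→1
  (6Δ to stable)
t=11 Δ0: clk=1 s6=1 s5=1 s1=0 s3=1 s0=1 s4=1 s2=1
  Δ1: clk:1→0
  (1Δ to stable)
t=12 Δ0: clk=0 s6=1 s5=1 s1=0 s3=1 s0=1 s4=1 s2=1
  Δ1: clk:0→1
  Δ2: s5:1→0, s3:1→0
  Δ3: s0:1→0, s2:1→0
  Δ4: s6:1→0, s4:1→0
  (4Δ to stable)
t=13 Δ0: clk=1 s6=0 s5=0 s1=0 s3=0 s0=0 s4=0 s2=0
  Δ1: clk:1→0
  (1Δ to stable)
t=14 Δ0: clk=0 s6=0 s5=0 s1=0 s3=0 s0=0 s4=0 s2=0
  Δ1: clk:0→1
  Δ2: s3:0→1
  (2Δ to stable)
t=15 Δ0: clk=1 s6=0 s5=0 s1=0 s3=1 s0=0 s4=0 s2=0
  Δ1: clk:1→0
  (1Δ to stable)
t=16 Δ0: clk=0 s6=0 s5=0 s1=0 s3=1 s0=0 s4=0 s2=0
  Δ1: clk:0→1
  Δ2: s5:0→1
  Δ3: s2:0→1
  Δ4: s6:0→1
  Δ5: s0:0→1
  Δ6: s4:0→1
  (6Δ to stable)
t=17 Δ0: clk=1 s6=1 s5=1 s1=0 s3=1 s0=1 s4=1 s2=1
  Δ1: clk:1→0
  (1Δ to stable)
t=18 Δ0: clk=0 s6=1 s5=1 s1=0 s3=1 s0=1 s4=1 s2=1
  Δ1: clk:0→1
  Δ2: s5:1→0, s3:1→0
  Δ3: s0:1→0, s2:1→0
  Δ4: s6:1→0, s4:1→0
  (4Δ to stable)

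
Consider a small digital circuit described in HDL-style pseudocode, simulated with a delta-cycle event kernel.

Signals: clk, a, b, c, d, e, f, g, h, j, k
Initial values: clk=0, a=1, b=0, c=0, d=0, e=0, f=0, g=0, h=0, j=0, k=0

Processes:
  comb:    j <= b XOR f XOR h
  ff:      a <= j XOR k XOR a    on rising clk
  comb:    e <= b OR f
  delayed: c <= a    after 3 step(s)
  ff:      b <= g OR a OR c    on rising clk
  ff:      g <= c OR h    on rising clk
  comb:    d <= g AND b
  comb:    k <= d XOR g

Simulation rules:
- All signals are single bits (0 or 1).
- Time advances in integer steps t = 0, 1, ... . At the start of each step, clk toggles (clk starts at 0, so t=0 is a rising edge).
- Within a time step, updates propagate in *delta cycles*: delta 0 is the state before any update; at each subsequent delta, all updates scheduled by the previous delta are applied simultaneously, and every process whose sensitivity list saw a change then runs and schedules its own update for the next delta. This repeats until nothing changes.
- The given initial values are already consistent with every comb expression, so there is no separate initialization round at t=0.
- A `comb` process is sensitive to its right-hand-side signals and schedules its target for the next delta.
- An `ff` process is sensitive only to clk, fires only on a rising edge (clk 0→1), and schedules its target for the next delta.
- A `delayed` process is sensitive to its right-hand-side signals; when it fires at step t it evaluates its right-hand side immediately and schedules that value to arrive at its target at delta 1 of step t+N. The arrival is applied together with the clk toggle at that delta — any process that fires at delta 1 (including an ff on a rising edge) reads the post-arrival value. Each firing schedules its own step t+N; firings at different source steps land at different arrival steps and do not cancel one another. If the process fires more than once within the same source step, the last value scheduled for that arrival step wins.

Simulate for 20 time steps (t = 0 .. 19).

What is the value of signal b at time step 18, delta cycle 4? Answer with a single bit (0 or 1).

1

t=0 Δ0: c=0 g=0 k=0 b=0 f=0 clk=0 j=0 d=0 a=1 h=0 e=0
  Δ1: clk:0→1
  Δ2: b:0→1
  Δ3: j:0→1, e:0→1
  (3Δ to stable)
t=1 Δ0: c=0 g=0 k=0 b=1 f=0 clk=1 j=1 d=0 a=1 h=0 e=1
  Δ1: clk:1→0
  (1Δ to stable)
t=2 Δ0: c=0 g=0 k=0 b=1 f=0 clk=0 j=1 d=0 a=1 h=0 e=1
  Δ1: clk:0→1
  Δ2: a:1→0
  (2Δ to stable)
t=3 Δ0: c=0 g=0 k=0 b=1 f=0 clk=1 j=1 d=0 a=0 h=0 e=1
  Δ1: clk:1→0
  (1Δ to stable)
t=4 Δ0: c=0 g=0 k=0 b=1 f=0 clk=0 j=1 d=0 a=0 h=0 e=1
  Δ1: clk:0→1
  Δ2: b:1→0, a:0→1
  Δ3: j:1→0, e:1→0
  (3Δ to stable)
t=5 Δ0: c=0 g=0 k=0 b=0 f=0 clk=1 j=0 d=0 a=1 h=0 e=0
  Δ1: clk:1→0
  (1Δ to stable)
t=6 Δ0: c=0 g=0 k=0 b=0 f=0 clk=0 j=0 d=0 a=1 h=0 e=0
  Δ1: clk:0→1
  Δ2: b:0→1
  Δ3: j:0→1, e:0→1
  (3Δ to stable)
t=7 Δ0: c=0 g=0 k=0 b=1 f=0 clk=1 j=1 d=0 a=1 h=0 e=1
  Δ1: c:0→1, clk:1→0
  (1Δ to stable)
t=8 Δ0: c=1 g=0 k=0 b=1 f=0 clk=0 j=1 d=0 a=1 h=0 e=1
  Δ1: clk:0→1
  Δ2: g:0→1, a:1→0
  Δ3: k:0→1, d:0→1
  Δ4: k:1→0
  (4Δ to stable)
t=9 Δ0: c=1 g=1 k=0 b=1 f=0 clk=1 j=1 d=1 a=0 h=0 e=1
  Δ1: clk:1→0
  (1Δ to stable)
t=10 Δ0: c=1 g=1 k=0 b=1 f=0 clk=0 j=1 d=1 a=0 h=0 e=1
  Δ1: clk:0→1
  Δ2: a:0→1
  (2Δ to stable)
t=11 Δ0: c=1 g=1 k=0 b=1 f=0 clk=1 j=1 d=1 a=1 h=0 e=1
  Δ1: c:1→0, clk:1→0
  (1Δ to stable)
t=12 Δ0: c=0 g=1 k=0 b=1 f=0 clk=0 j=1 d=1 a=1 h=0 e=1
  Δ1: clk:0→1
  Δ2: g:1→0, a:1→0
  Δ3: k:0→1, d:1→0
  Δ4: k:1→0
  (4Δ to stable)
t=13 Δ0: c=0 g=0 k=0 b=1 f=0 clk=1 j=1 d=0 a=0 h=0 e=1
  Δ1: c:0→1, clk:1→0
  (1Δ to stable)
t=14 Δ0: c=1 g=0 k=0 b=1 f=0 clk=0 j=1 d=0 a=0 h=0 e=1
  Δ1: clk:0→1
  Δ2: g:0→1, a:0→1
  Δ3: k:0→1, d:0→1
  Δ4: k:1→0
  (4Δ to stable)
t=15 Δ0: c=1 g=1 k=0 b=1 f=0 clk=1 j=1 d=1 a=1 h=0 e=1
  Δ1: c:1→0, clk:1→0
  (1Δ to stable)
t=16 Δ0: c=0 g=1 k=0 b=1 f=0 clk=0 j=1 d=1 a=1 h=0 e=1
  Δ1: clk:0→1
  Δ2: g:1→0, a:1→0
  Δ3: k:0→1, d:1→0
  Δ4: k:1→0
  (4Δ to stable)
t=17 Δ0: c=0 g=0 k=0 b=1 f=0 clk=1 j=1 d=0 a=0 h=0 e=1
  Δ1: c:0→1, clk:1→0
  (1Δ to stable)
t=18 Δ0: c=1 g=0 k=0 b=1 f=0 clk=0 j=1 d=0 a=0 h=0 e=1
  Δ1: clk:0→1
  Δ2: g:0→1, a:0→1
  Δ3: k:0→1, d:0→1
  Δ4: k:1→0
  (4Δ to stable)
t=19 Δ0: c=1 g=1 k=0 b=1 f=0 clk=1 j=1 d=1 a=1 h=0 e=1
  Δ1: c:1→0, clk:1→0
  (1Δ to stable)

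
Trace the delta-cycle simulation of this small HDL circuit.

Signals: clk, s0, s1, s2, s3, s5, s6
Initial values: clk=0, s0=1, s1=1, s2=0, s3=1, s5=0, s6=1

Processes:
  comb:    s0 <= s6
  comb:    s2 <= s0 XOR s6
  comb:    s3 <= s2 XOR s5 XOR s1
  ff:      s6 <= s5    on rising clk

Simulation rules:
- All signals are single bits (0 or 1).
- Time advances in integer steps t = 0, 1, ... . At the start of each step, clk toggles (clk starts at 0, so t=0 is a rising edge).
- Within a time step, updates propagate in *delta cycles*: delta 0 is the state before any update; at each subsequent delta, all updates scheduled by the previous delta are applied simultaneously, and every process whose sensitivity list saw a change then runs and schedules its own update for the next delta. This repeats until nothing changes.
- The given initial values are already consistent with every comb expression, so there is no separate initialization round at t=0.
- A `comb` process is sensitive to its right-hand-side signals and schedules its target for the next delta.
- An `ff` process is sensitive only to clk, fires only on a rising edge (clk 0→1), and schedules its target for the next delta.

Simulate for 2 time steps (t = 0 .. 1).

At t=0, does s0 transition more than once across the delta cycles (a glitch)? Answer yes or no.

no

t0.Δ0 clk=0 s1=1 s6=1 s3=1 s2=0 s0=1 s5=0
t0.Δ1 clk=1 s1=1 s6=1 s3=1 s2=0 s0=1 s5=0
t0.Δ2 clk=1 s1=1 s6=0 s3=1 s2=0 s0=1 s5=0
t0.Δ3 clk=1 s1=1 s6=0 s3=1 s2=1 s0=0 s5=0
t0.Δ4 clk=1 s1=1 s6=0 s3=0 s2=0 s0=0 s5=0
t0.Δ5 clk=1 s1=1 s6=0 s3=1 s2=0 s0=0 s5=0
t1.Δ0 clk=1 s1=1 s6=0 s3=1 s2=0 s0=0 s5=0
t1.Δ1 clk=0 s1=1 s6=0 s3=1 s2=0 s0=0 s5=0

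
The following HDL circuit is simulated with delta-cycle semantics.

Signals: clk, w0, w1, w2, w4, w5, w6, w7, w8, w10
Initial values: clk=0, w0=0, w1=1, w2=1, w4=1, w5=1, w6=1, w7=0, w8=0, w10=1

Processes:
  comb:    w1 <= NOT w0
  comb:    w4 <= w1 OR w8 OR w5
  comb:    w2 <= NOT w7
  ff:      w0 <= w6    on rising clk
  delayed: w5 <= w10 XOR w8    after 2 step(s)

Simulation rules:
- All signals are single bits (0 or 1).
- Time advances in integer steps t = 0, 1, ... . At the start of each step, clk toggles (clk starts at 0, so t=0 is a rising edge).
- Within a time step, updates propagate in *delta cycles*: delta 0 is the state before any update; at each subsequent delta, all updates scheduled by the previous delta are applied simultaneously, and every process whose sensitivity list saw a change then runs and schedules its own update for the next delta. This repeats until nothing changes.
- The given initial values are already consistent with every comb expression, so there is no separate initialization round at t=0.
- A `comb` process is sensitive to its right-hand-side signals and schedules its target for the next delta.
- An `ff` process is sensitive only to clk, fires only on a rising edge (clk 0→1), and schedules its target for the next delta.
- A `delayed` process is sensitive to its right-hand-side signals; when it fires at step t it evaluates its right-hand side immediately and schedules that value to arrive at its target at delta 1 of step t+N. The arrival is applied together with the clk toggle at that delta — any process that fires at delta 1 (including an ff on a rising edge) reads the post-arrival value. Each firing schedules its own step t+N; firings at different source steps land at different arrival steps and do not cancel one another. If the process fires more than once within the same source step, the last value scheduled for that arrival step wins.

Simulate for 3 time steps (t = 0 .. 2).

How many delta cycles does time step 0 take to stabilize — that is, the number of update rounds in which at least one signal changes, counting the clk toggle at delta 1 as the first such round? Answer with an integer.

t0.Δ0 w4=1 w10=1 w8=0 w5=1 w2=1 clk=0 w0=0 w1=1 w6=1 w7=0
t0.Δ1 w4=1 w10=1 w8=0 w5=1 w2=1 clk=1 w0=0 w1=1 w6=1 w7=0
t0.Δ2 w4=1 w10=1 w8=0 w5=1 w2=1 clk=1 w0=1 w1=1 w6=1 w7=0
t0.Δ3 w4=1 w10=1 w8=0 w5=1 w2=1 clk=1 w0=1 w1=0 w6=1 w7=0
t1.Δ0 w4=1 w10=1 w8=0 w5=1 w2=1 clk=1 w0=1 w1=0 w6=1 w7=0
t1.Δ1 w4=1 w10=1 w8=0 w5=1 w2=1 clk=0 w0=1 w1=0 w6=1 w7=0
t2.Δ0 w4=1 w10=1 w8=0 w5=1 w2=1 clk=0 w0=1 w1=0 w6=1 w7=0
t2.Δ1 w4=1 w10=1 w8=0 w5=1 w2=1 clk=1 w0=1 w1=0 w6=1 w7=0

3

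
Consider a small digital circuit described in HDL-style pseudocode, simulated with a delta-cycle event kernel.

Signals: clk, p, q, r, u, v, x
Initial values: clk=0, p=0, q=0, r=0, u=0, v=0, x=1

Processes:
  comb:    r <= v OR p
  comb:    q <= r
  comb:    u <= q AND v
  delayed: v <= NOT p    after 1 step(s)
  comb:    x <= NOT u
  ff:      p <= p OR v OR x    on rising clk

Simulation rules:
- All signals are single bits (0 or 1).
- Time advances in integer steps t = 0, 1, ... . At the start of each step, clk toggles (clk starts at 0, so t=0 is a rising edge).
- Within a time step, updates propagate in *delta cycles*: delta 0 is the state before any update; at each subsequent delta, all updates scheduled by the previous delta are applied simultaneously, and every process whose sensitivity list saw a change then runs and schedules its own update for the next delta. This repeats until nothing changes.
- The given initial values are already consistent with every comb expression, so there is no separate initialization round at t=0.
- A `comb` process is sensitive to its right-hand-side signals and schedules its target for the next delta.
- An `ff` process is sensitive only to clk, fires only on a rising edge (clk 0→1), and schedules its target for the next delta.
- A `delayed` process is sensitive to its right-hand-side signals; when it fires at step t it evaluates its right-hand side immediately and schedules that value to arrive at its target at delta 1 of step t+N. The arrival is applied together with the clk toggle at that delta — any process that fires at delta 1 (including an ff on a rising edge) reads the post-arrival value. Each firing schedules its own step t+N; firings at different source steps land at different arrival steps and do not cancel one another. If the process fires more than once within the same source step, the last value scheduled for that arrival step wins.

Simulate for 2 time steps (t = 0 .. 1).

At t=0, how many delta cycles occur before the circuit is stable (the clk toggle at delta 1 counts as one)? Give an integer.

4

[bits: r,clk,u,v,q,p,x]
t=0: Δ0=0000001 Δ1=0100001 Δ2=0100011 Δ3=1100011 Δ4=1100111 | 4Δ
t=1: Δ0=1100111 Δ1=1000111 | 1Δ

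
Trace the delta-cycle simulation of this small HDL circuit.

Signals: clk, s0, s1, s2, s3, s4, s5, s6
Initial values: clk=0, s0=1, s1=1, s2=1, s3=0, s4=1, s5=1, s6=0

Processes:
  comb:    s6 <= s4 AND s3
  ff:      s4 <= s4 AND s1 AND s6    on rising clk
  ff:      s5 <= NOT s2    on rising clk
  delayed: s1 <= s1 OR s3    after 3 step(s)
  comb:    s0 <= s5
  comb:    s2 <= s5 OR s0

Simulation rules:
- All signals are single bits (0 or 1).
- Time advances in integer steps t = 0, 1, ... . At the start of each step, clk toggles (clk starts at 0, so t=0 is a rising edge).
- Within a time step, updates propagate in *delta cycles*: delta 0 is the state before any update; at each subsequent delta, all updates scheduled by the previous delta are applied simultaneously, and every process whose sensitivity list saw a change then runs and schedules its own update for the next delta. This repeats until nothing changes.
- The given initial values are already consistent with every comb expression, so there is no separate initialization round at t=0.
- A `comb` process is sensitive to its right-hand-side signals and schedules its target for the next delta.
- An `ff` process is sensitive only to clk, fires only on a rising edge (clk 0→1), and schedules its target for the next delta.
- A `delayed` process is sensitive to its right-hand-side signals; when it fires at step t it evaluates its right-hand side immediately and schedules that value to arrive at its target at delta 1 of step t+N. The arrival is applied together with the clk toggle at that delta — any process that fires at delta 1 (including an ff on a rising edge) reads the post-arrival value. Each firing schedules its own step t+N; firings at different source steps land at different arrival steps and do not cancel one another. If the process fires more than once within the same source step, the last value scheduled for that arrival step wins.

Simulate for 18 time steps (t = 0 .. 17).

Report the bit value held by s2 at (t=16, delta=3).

1

t=0 Δ0: s4=1 s0=1 s2=1 s6=0 clk=0 s5=1 s1=1 s3=0
  Δ1: clk:0→1
  Δ2: s4:1→0, s5:1→0
  Δ3: s0:1→0
  Δ4: s2:1→0
  (4Δ to stable)
t=1 Δ0: s4=0 s0=0 s2=0 s6=0 clk=1 s5=0 s1=1 s3=0
  Δ1: clk:1→0
  (1Δ to stable)
t=2 Δ0: s4=0 s0=0 s2=0 s6=0 clk=0 s5=0 s1=1 s3=0
  Δ1: clk:0→1
  Δ2: s5:0→1
  Δ3: s0:0→1, s2:0→1
  (3Δ to stable)
t=3 Δ0: s4=0 s0=1 s2=1 s6=0 clk=1 s5=1 s1=1 s3=0
  Δ1: clk:1→0
  (1Δ to stable)
t=4 Δ0: s4=0 s0=1 s2=1 s6=0 clk=0 s5=1 s1=1 s3=0
  Δ1: clk:0→1
  Δ2: s5:1→0
  Δ3: s0:1→0
  Δ4: s2:1→0
  (4Δ to stable)
t=5 Δ0: s4=0 s0=0 s2=0 s6=0 clk=1 s5=0 s1=1 s3=0
  Δ1: clk:1→0
  (1Δ to stable)
t=6 Δ0: s4=0 s0=0 s2=0 s6=0 clk=0 s5=0 s1=1 s3=0
  Δ1: clk:0→1
  Δ2: s5:0→1
  Δ3: s0:0→1, s2:0→1
  (3Δ to stable)
t=7 Δ0: s4=0 s0=1 s2=1 s6=0 clk=1 s5=1 s1=1 s3=0
  Δ1: clk:1→0
  (1Δ to stable)
t=8 Δ0: s4=0 s0=1 s2=1 s6=0 clk=0 s5=1 s1=1 s3=0
  Δ1: clk:0→1
  Δ2: s5:1→0
  Δ3: s0:1→0
  Δ4: s2:1→0
  (4Δ to stable)
t=9 Δ0: s4=0 s0=0 s2=0 s6=0 clk=1 s5=0 s1=1 s3=0
  Δ1: clk:1→0
  (1Δ to stable)
t=10 Δ0: s4=0 s0=0 s2=0 s6=0 clk=0 s5=0 s1=1 s3=0
  Δ1: clk:0→1
  Δ2: s5:0→1
  Δ3: s0:0→1, s2:0→1
  (3Δ to stable)
t=11 Δ0: s4=0 s0=1 s2=1 s6=0 clk=1 s5=1 s1=1 s3=0
  Δ1: clk:1→0
  (1Δ to stable)
t=12 Δ0: s4=0 s0=1 s2=1 s6=0 clk=0 s5=1 s1=1 s3=0
  Δ1: clk:0→1
  Δ2: s5:1→0
  Δ3: s0:1→0
  Δ4: s2:1→0
  (4Δ to stable)
t=13 Δ0: s4=0 s0=0 s2=0 s6=0 clk=1 s5=0 s1=1 s3=0
  Δ1: clk:1→0
  (1Δ to stable)
t=14 Δ0: s4=0 s0=0 s2=0 s6=0 clk=0 s5=0 s1=1 s3=0
  Δ1: clk:0→1
  Δ2: s5:0→1
  Δ3: s0:0→1, s2:0→1
  (3Δ to stable)
t=15 Δ0: s4=0 s0=1 s2=1 s6=0 clk=1 s5=1 s1=1 s3=0
  Δ1: clk:1→0
  (1Δ to stable)
t=16 Δ0: s4=0 s0=1 s2=1 s6=0 clk=0 s5=1 s1=1 s3=0
  Δ1: clk:0→1
  Δ2: s5:1→0
  Δ3: s0:1→0
  Δ4: s2:1→0
  (4Δ to stable)
t=17 Δ0: s4=0 s0=0 s2=0 s6=0 clk=1 s5=0 s1=1 s3=0
  Δ1: clk:1→0
  (1Δ to stable)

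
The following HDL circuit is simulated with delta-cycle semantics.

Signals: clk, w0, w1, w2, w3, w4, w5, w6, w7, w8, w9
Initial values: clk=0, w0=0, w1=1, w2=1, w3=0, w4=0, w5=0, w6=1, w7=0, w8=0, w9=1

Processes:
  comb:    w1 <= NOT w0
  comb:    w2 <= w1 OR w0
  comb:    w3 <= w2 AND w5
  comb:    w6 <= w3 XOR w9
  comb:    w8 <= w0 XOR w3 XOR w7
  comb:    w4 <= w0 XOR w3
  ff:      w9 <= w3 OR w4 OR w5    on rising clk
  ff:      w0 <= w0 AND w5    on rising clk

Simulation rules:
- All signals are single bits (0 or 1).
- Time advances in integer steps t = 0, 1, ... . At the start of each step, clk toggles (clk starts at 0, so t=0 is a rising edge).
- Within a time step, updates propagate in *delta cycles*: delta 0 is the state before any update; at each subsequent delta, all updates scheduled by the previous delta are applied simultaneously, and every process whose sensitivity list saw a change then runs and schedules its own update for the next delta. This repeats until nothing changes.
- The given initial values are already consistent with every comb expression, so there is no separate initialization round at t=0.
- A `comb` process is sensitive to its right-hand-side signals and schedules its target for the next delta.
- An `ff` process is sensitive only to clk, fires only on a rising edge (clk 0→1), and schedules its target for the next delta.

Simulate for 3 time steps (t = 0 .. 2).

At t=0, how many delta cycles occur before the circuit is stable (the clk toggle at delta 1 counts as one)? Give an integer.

[bits: w7,w5,w6,clk,w2,w8,w0,w4,w1,w9,w3]
t=0: Δ0=00101000110 Δ1=00111000110 Δ2=00111000100 Δ3=00011000100 | 3Δ
t=1: Δ0=00011000100 Δ1=00001000100 | 1Δ
t=2: Δ0=00001000100 Δ1=00011000100 | 1Δ

3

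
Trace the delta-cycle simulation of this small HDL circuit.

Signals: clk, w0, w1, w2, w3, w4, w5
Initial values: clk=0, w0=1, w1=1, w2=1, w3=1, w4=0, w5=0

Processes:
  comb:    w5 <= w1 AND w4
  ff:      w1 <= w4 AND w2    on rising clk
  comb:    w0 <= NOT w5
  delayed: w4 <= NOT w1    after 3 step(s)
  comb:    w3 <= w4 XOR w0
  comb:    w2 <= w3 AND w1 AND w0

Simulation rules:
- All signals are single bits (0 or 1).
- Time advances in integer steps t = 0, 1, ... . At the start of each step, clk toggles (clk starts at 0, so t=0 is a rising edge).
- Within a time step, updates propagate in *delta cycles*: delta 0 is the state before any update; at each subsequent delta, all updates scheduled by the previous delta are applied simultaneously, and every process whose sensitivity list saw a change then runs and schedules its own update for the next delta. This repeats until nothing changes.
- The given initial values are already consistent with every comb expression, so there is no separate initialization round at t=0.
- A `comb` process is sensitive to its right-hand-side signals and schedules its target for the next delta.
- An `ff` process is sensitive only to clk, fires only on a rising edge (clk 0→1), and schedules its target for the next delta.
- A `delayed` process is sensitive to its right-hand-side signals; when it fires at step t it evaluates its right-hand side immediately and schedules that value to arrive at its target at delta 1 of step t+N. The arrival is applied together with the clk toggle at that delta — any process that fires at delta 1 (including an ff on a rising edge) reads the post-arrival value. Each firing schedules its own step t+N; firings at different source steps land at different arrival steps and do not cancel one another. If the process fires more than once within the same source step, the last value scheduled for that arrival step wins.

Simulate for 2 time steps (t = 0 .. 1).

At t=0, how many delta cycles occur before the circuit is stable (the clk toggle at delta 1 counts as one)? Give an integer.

3

t=0 Δ0: w1=1 w3=1 clk=0 w4=0 w0=1 w5=0 w2=1
  Δ1: clk:0→1
  Δ2: w1:1→0
  Δ3: w2:1→0
  (3Δ to stable)
t=1 Δ0: w1=0 w3=1 clk=1 w4=0 w0=1 w5=0 w2=0
  Δ1: clk:1→0
  (1Δ to stable)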